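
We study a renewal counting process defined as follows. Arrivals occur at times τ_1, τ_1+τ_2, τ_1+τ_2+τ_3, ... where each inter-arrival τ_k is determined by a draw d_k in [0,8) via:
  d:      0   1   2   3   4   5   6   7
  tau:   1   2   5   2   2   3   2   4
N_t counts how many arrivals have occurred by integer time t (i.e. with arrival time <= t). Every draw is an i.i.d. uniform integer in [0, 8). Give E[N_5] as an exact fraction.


Inter-arrival values over d=0..7: [1, 2, 5, 2, 2, 3, 2, 4]
Each d has probability 1/8, so the pmf of τ is: f(1) = 1/8, f(2) = 1/2, f(3) = 1/8, f(4) = 1/8, f(5) = 1/8
Renewal equation for m(n) = E[N_n]: condition on τ_1 = k (if k <= n, one arrival plus a fresh copy on the remaining n−k steps): m(n) = F(n) + Σ_{k<=n} f(k)·m(n−k), where F(n) = P(τ <= n) and m(0) = 0
m(1) = F(1) = 1/8
m(2) = F(2) + f(1)·m(1) = 5/8 + 1/8·1/8 = 41/64
m(3) = F(3) + f(1)·m(2) + f(2)·m(1) = 3/4 + 1/8·41/64 + 1/2·1/8 = 457/512
m(4) = F(4) + f(1)·m(3) + f(2)·m(2) + f(3)·m(1) = 7/8 + 1/8·457/512 + 1/2·41/64 + 1/8·1/8 = 5417/4096
m(5) = F(5) + f(1)·m(4) + f(2)·m(3) + f(3)·m(2) + f(4)·m(1) = 1 + 1/8·5417/4096 + 1/2·457/512 + 1/8·41/64 + 1/8·1/8 = 55945/32768
E[N_5] = m(5) = 55945/32768

55945/32768


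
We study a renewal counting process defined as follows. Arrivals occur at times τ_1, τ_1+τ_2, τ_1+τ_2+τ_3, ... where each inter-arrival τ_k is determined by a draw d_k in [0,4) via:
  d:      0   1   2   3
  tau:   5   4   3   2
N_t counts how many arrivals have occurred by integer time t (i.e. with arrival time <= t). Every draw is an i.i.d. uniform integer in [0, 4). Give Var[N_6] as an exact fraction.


1103/4096

Inter-arrival values over d=0..3: [5, 4, 3, 2]
Each d has probability 1/4, so the pmf of τ is: f(2) = 1/4, f(3) = 1/4, f(4) = 1/4, f(5) = 1/4
Let p_n(j) = P(N_n = j), with p_0 = [1]. Condition on τ_1: p_n(0) = P(τ > n), and for j >= 1, p_n(j) = Σ_{k<=n} f(k)·p_{n−k}(j−1)
p_1 = [1]  (j = 0)
p_2 = [3/4, 1/4]  (j = 0..1)
p_3 = [1/2, 1/2]  (j = 0..1)
p_4 = [1/4, 11/16, 1/16]  (j = 0..2)
p_5 = [0, 13/16, 3/16]  (j = 0..2)
p_6 = [0, 5/8, 23/64, 1/64]  (j = 0..3)
E[N_6] = Σ j·p_6(j) = 89/64;  E[N_6²] = Σ j²·p_6(j) = 141/64
Var[N_6] = 141/64 − (89/64)² = 1103/4096


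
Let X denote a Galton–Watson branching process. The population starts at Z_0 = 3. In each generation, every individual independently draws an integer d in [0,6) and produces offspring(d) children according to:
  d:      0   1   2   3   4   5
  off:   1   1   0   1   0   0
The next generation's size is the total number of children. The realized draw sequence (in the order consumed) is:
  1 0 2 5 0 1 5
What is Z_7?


0

gen 0: Z_0=3, draws=[1, 0, 2], offspring=[1, 1, 0], Z_1=2
gen 1: Z_1=2, draws=[5, 0], offspring=[0, 1], Z_2=1
gen 2: Z_2=1, draws=[1], offspring=[1], Z_3=1
gen 3: Z_3=1, draws=[5], offspring=[0], Z_4=0
gen 4: Z_4=0, draws=[], offspring=[], Z_5=0
gen 5: Z_5=0, draws=[], offspring=[], Z_6=0
gen 6: Z_6=0, draws=[], offspring=[], Z_7=0


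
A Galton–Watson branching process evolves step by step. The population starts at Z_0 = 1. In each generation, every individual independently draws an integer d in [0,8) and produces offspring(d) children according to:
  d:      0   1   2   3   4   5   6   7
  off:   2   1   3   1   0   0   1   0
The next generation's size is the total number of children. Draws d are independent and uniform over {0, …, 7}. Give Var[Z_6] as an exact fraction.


6

Outcome values over d=0..7: [2, 1, 3, 1, 0, 0, 1, 0]
Σy = 8, Σy² = 16, M = 8
μ = 8/8 = 1,  σ² = 16/8 − (1)² = 1
V_0 = 0, E_0 = 1
V_1 = 1·E_0 + (1)²·V_0 = 1;  E_1 = 1
V_2 = 1·E_1 + (1)²·V_1 = 2;  E_2 = 1
V_3 = 1·E_2 + (1)²·V_2 = 3;  E_3 = 1
V_4 = 1·E_3 + (1)²·V_3 = 4;  E_4 = 1
V_5 = 1·E_4 + (1)²·V_4 = 5;  E_5 = 1
V_6 = 1·E_5 + (1)²·V_5 = 6;  E_6 = 1


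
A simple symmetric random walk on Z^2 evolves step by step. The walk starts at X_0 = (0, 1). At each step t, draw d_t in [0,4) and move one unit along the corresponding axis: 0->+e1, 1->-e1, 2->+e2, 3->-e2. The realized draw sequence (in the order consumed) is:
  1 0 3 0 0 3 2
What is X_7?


t=0: X=(0, 1), d=1 → -e1, X_1=(-1, 1)
t=1: X=(-1, 1), d=0 → +e1, X_2=(0, 1)
t=2: X=(0, 1), d=3 → -e2, X_3=(0, 0)
t=3: X=(0, 0), d=0 → +e1, X_4=(1, 0)
t=4: X=(1, 0), d=0 → +e1, X_5=(2, 0)
t=5: X=(2, 0), d=3 → -e2, X_6=(2, -1)
t=6: X=(2, -1), d=2 → +e2, X_7=(2, 0)

(2, 0)


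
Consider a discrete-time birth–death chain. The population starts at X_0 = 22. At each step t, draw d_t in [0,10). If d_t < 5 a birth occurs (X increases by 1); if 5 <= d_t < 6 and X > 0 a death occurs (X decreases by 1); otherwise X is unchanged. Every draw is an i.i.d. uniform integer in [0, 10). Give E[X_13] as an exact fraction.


136/5

X can drop by at most 1 per step and X_0 = 22 > T = 13, so X_t >= 22 − t >= 9 > 0 for every t <= 13: the floor at 0 (the 'and X > 0' condition) never binds. Hence X_13 = X_0 + Σ_{t<13} Y_t with i.i.d. increments Y_t = y(d_t) ∈ {+1, −1, 0}.
Outcome values over d=0..9: [1, 1, 1, 1, 1, -1, 0, 0, 0, 0]
Σy = 4, Σy² = 6, M = 10
μ = 4/10 = 2/5,  σ² = 6/10 − (2/5)² = 11/25
E[X_13] = 22 + 13·(2/5) = 136/5


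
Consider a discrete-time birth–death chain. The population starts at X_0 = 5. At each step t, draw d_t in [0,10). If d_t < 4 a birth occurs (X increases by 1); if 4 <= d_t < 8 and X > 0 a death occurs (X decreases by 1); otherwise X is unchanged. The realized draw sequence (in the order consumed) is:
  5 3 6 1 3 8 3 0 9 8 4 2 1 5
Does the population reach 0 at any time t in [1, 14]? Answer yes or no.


t=0: X=5, d=5 → death, X_1=4
t=1: X=4, d=3 → birth, X_2=5
t=2: X=5, d=6 → death, X_3=4
t=3: X=4, d=1 → birth, X_4=5
t=4: X=5, d=3 → birth, X_5=6
t=5: X=6, d=8 → hold, X_6=6
t=6: X=6, d=3 → birth, X_7=7
t=7: X=7, d=0 → birth, X_8=8
t=8: X=8, d=9 → hold, X_9=8
t=9: X=8, d=8 → hold, X_10=8
t=10: X=8, d=4 → death, X_11=7
t=11: X=7, d=2 → birth, X_12=8
t=12: X=8, d=1 → birth, X_13=9
t=13: X=9, d=5 → death, X_14=8

no


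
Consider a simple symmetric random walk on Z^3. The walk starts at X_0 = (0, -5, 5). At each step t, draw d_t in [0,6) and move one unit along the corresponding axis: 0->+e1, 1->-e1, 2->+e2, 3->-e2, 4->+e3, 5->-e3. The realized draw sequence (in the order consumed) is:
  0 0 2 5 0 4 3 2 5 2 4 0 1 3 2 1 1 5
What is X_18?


t=0: X=(0, -5, 5), d=0 → +e1, X_1=(1, -5, 5)
t=1: X=(1, -5, 5), d=0 → +e1, X_2=(2, -5, 5)
t=2: X=(2, -5, 5), d=2 → +e2, X_3=(2, -4, 5)
t=3: X=(2, -4, 5), d=5 → -e3, X_4=(2, -4, 4)
t=4: X=(2, -4, 4), d=0 → +e1, X_5=(3, -4, 4)
t=5: X=(3, -4, 4), d=4 → +e3, X_6=(3, -4, 5)
t=6: X=(3, -4, 5), d=3 → -e2, X_7=(3, -5, 5)
t=7: X=(3, -5, 5), d=2 → +e2, X_8=(3, -4, 5)
t=8: X=(3, -4, 5), d=5 → -e3, X_9=(3, -4, 4)
t=9: X=(3, -4, 4), d=2 → +e2, X_10=(3, -3, 4)
t=10: X=(3, -3, 4), d=4 → +e3, X_11=(3, -3, 5)
t=11: X=(3, -3, 5), d=0 → +e1, X_12=(4, -3, 5)
t=12: X=(4, -3, 5), d=1 → -e1, X_13=(3, -3, 5)
t=13: X=(3, -3, 5), d=3 → -e2, X_14=(3, -4, 5)
t=14: X=(3, -4, 5), d=2 → +e2, X_15=(3, -3, 5)
t=15: X=(3, -3, 5), d=1 → -e1, X_16=(2, -3, 5)
t=16: X=(2, -3, 5), d=1 → -e1, X_17=(1, -3, 5)
t=17: X=(1, -3, 5), d=5 → -e3, X_18=(1, -3, 4)

(1, -3, 4)


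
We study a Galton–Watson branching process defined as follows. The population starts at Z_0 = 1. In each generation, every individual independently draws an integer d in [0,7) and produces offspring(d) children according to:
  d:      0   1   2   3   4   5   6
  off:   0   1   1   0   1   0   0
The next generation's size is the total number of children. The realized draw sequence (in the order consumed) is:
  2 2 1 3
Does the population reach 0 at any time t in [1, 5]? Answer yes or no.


yes

gen 0: Z_0=1, draws=[2], offspring=[1], Z_1=1
gen 1: Z_1=1, draws=[2], offspring=[1], Z_2=1
gen 2: Z_2=1, draws=[1], offspring=[1], Z_3=1
gen 3: Z_3=1, draws=[3], offspring=[0], Z_4=0
gen 4: Z_4=0, draws=[], offspring=[], Z_5=0


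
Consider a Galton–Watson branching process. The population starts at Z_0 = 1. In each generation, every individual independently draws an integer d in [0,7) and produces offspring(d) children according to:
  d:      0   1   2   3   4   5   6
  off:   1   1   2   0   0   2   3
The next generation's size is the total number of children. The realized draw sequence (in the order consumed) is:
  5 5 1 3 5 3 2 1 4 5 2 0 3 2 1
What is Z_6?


gen 0: Z_0=1, draws=[5], offspring=[2], Z_1=2
gen 1: Z_1=2, draws=[5, 1], offspring=[2, 1], Z_2=3
gen 2: Z_2=3, draws=[3, 5, 3], offspring=[0, 2, 0], Z_3=2
gen 3: Z_3=2, draws=[2, 1], offspring=[2, 1], Z_4=3
gen 4: Z_4=3, draws=[4, 5, 2], offspring=[0, 2, 2], Z_5=4
gen 5: Z_5=4, draws=[0, 3, 2, 1], offspring=[1, 0, 2, 1], Z_6=4

4


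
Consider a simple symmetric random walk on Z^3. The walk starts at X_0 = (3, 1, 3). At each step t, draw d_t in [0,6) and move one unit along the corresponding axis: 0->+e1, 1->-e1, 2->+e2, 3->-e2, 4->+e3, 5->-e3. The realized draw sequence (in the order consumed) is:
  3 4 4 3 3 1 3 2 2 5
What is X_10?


(2, -1, 4)

t=0: X=(3, 1, 3), d=3 → -e2, X_1=(3, 0, 3)
t=1: X=(3, 0, 3), d=4 → +e3, X_2=(3, 0, 4)
t=2: X=(3, 0, 4), d=4 → +e3, X_3=(3, 0, 5)
t=3: X=(3, 0, 5), d=3 → -e2, X_4=(3, -1, 5)
t=4: X=(3, -1, 5), d=3 → -e2, X_5=(3, -2, 5)
t=5: X=(3, -2, 5), d=1 → -e1, X_6=(2, -2, 5)
t=6: X=(2, -2, 5), d=3 → -e2, X_7=(2, -3, 5)
t=7: X=(2, -3, 5), d=2 → +e2, X_8=(2, -2, 5)
t=8: X=(2, -2, 5), d=2 → +e2, X_9=(2, -1, 5)
t=9: X=(2, -1, 5), d=5 → -e3, X_10=(2, -1, 4)


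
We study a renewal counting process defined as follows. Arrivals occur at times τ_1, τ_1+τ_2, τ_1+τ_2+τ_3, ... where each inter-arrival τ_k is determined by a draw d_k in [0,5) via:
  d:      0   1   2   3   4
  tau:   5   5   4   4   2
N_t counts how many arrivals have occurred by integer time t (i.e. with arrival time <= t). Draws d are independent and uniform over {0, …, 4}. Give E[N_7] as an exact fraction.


Inter-arrival values over d=0..4: [5, 5, 4, 4, 2]
Each d has probability 1/5, so the pmf of τ is: f(2) = 1/5, f(4) = 2/5, f(5) = 2/5
Renewal equation for m(n) = E[N_n]: condition on τ_1 = k (if k <= n, one arrival plus a fresh copy on the remaining n−k steps): m(n) = F(n) + Σ_{k<=n} f(k)·m(n−k), where F(n) = P(τ <= n) and m(0) = 0
m(1) = F(1) = 0
m(2) = F(2) = 1/5
m(3) = F(3) = 1/5
m(4) = F(4) + f(2)·m(2) = 3/5 + 1/5·1/5 = 16/25
m(5) = F(5) + f(2)·m(3) = 1 + 1/5·1/5 = 26/25
m(6) = F(6) + f(2)·m(4) + f(4)·m(2) = 1 + 1/5·16/25 + 2/5·1/5 = 151/125
m(7) = F(7) + f(2)·m(5) + f(4)·m(3) + f(5)·m(2) = 1 + 1/5·26/25 + 2/5·1/5 + 2/5·1/5 = 171/125
E[N_7] = m(7) = 171/125

171/125


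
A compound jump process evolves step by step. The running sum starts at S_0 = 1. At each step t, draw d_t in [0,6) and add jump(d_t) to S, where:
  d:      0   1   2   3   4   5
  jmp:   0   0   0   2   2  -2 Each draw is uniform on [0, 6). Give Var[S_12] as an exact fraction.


Outcome values over d=0..5: [0, 0, 0, 2, 2, -2]
Σy = 2, Σy² = 12, M = 6
μ = 2/6 = 1/3,  σ² = 12/6 − (1/3)² = 17/9
Independent increments: Var[S_12] = 12·σ² = 12·(17/9) = 68/3

68/3


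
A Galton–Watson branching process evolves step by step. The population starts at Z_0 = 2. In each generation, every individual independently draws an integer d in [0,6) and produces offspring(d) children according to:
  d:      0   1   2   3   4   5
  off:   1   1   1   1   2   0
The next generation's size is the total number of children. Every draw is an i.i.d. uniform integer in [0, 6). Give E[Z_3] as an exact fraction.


2

Outcome values over d=0..5: [1, 1, 1, 1, 2, 0]
Σy = 6, Σy² = 8, M = 6
μ = 6/6 = 1,  σ² = 8/6 − (1)² = 1/3
E[Z_0] = 2
E[Z_1] = 1·E[Z_0] = 2
E[Z_2] = 1·E[Z_1] = 2
E[Z_3] = 1·E[Z_2] = 2


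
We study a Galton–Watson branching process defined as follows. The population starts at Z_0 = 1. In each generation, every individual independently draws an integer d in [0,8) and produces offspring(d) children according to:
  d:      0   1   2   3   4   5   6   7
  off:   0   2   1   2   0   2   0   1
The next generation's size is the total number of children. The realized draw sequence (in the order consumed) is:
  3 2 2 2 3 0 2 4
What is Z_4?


gen 0: Z_0=1, draws=[3], offspring=[2], Z_1=2
gen 1: Z_1=2, draws=[2, 2], offspring=[1, 1], Z_2=2
gen 2: Z_2=2, draws=[2, 3], offspring=[1, 2], Z_3=3
gen 3: Z_3=3, draws=[0, 2, 4], offspring=[0, 1, 0], Z_4=1

1


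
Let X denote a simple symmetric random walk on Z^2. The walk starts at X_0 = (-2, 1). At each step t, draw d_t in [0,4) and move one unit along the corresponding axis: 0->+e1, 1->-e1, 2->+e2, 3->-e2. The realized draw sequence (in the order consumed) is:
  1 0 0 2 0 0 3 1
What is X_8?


(0, 1)

t=0: X=(-2, 1), d=1 → -e1, X_1=(-3, 1)
t=1: X=(-3, 1), d=0 → +e1, X_2=(-2, 1)
t=2: X=(-2, 1), d=0 → +e1, X_3=(-1, 1)
t=3: X=(-1, 1), d=2 → +e2, X_4=(-1, 2)
t=4: X=(-1, 2), d=0 → +e1, X_5=(0, 2)
t=5: X=(0, 2), d=0 → +e1, X_6=(1, 2)
t=6: X=(1, 2), d=3 → -e2, X_7=(1, 1)
t=7: X=(1, 1), d=1 → -e1, X_8=(0, 1)


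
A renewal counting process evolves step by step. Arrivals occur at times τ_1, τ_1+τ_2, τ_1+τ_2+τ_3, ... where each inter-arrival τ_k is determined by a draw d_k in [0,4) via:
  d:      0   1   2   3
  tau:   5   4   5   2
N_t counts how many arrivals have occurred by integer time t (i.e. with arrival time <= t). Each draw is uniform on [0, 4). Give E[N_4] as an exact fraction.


Inter-arrival values over d=0..3: [5, 4, 5, 2]
Each d has probability 1/4, so the pmf of τ is: f(2) = 1/4, f(4) = 1/4, f(5) = 1/2
Renewal equation for m(n) = E[N_n]: condition on τ_1 = k (if k <= n, one arrival plus a fresh copy on the remaining n−k steps): m(n) = F(n) + Σ_{k<=n} f(k)·m(n−k), where F(n) = P(τ <= n) and m(0) = 0
m(1) = F(1) = 0
m(2) = F(2) = 1/4
m(3) = F(3) = 1/4
m(4) = F(4) + f(2)·m(2) = 1/2 + 1/4·1/4 = 9/16
E[N_4] = m(4) = 9/16

9/16


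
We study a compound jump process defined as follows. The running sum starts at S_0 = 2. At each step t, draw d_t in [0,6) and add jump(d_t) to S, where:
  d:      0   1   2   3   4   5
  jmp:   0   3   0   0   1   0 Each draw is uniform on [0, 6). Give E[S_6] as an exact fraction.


6

Outcome values over d=0..5: [0, 3, 0, 0, 1, 0]
Σy = 4, Σy² = 10, M = 6
μ = 4/6 = 2/3,  σ² = 10/6 − (2/3)² = 11/9
E[S_6] = 2 + 6·(2/3) = 6


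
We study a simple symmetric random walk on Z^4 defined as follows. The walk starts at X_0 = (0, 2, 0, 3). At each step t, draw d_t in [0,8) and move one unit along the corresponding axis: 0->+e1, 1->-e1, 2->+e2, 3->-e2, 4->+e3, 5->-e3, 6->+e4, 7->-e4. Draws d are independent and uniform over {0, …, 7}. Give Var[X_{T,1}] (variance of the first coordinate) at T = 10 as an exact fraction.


Outcome values over d=0..7: [1, -1, 0, 0, 0, 0, 0, 0]
Σy = 0, Σy² = 2, M = 8
μ = 0/8 = 0,  σ² = 2/8 − (0)² = 1/4
Independent increments: Var[X_10] = 10·σ² = 10·(1/4) = 5/2

5/2


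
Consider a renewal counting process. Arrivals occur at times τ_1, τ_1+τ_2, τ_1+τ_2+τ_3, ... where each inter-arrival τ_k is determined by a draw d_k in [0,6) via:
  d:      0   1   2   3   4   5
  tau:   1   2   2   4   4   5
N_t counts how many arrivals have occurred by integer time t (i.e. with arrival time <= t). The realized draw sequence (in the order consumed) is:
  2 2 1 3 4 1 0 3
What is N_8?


3

draw d_1=2: τ_1=2, arrival time A_1=2
draw d_2=2: τ_2=2, arrival time A_2=4
draw d_3=1: τ_3=2, arrival time A_3=6
draw d_4=3: τ_4=4, arrival time A_4=10
draw d_5=4: τ_5=4, arrival time A_5=14
draw d_6=1: τ_6=2, arrival time A_6=16
draw d_7=0: τ_7=1, arrival time A_7=17
draw d_8=3: τ_8=4, arrival time A_8=21
N_t over t=0..8: 0:0 1:0 2:1 3:1 4:2 5:2 6:3 7:3 8:3


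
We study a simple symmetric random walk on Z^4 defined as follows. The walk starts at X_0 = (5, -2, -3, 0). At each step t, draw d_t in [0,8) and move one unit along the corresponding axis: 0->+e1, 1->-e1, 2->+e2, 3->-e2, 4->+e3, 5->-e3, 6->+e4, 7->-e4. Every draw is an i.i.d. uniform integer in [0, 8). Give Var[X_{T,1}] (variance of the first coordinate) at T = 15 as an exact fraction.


Outcome values over d=0..7: [1, -1, 0, 0, 0, 0, 0, 0]
Σy = 0, Σy² = 2, M = 8
μ = 0/8 = 0,  σ² = 2/8 − (0)² = 1/4
Independent increments: Var[X_15] = 15·σ² = 15·(1/4) = 15/4

15/4


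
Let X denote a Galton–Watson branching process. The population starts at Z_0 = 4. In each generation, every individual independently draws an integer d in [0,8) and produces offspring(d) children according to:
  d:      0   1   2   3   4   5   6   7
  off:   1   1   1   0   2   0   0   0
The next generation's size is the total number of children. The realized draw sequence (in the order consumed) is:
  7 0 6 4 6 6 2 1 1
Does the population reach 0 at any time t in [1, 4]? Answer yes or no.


no

gen 0: Z_0=4, draws=[7, 0, 6, 4], offspring=[0, 1, 0, 2], Z_1=3
gen 1: Z_1=3, draws=[6, 6, 2], offspring=[0, 0, 1], Z_2=1
gen 2: Z_2=1, draws=[1], offspring=[1], Z_3=1
gen 3: Z_3=1, draws=[1], offspring=[1], Z_4=1


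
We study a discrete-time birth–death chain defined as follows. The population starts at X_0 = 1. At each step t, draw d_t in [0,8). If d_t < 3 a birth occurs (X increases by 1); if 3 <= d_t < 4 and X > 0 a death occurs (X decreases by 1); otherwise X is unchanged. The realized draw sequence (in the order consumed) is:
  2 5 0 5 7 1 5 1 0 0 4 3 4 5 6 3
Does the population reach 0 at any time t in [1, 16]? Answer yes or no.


no

t=0: X=1, d=2 → birth, X_1=2
t=1: X=2, d=5 → hold, X_2=2
t=2: X=2, d=0 → birth, X_3=3
t=3: X=3, d=5 → hold, X_4=3
t=4: X=3, d=7 → hold, X_5=3
t=5: X=3, d=1 → birth, X_6=4
t=6: X=4, d=5 → hold, X_7=4
t=7: X=4, d=1 → birth, X_8=5
t=8: X=5, d=0 → birth, X_9=6
t=9: X=6, d=0 → birth, X_10=7
t=10: X=7, d=4 → hold, X_11=7
t=11: X=7, d=3 → death, X_12=6
t=12: X=6, d=4 → hold, X_13=6
t=13: X=6, d=5 → hold, X_14=6
t=14: X=6, d=6 → hold, X_15=6
t=15: X=6, d=3 → death, X_16=5


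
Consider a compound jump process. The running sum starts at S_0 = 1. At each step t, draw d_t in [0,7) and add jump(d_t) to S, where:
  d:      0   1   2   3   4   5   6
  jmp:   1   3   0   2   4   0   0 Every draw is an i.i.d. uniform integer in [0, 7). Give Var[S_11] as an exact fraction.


Outcome values over d=0..6: [1, 3, 0, 2, 4, 0, 0]
Σy = 10, Σy² = 30, M = 7
μ = 10/7 = 10/7,  σ² = 30/7 − (10/7)² = 110/49
Independent increments: Var[S_11] = 11·σ² = 11·(110/49) = 1210/49

1210/49


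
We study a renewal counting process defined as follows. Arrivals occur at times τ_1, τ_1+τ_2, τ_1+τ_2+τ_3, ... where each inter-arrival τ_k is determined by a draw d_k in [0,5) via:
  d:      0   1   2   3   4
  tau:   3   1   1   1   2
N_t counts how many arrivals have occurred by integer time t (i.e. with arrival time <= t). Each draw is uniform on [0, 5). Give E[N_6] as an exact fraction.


57619/15625

Inter-arrival values over d=0..4: [3, 1, 1, 1, 2]
Each d has probability 1/5, so the pmf of τ is: f(1) = 3/5, f(2) = 1/5, f(3) = 1/5
Renewal equation for m(n) = E[N_n]: condition on τ_1 = k (if k <= n, one arrival plus a fresh copy on the remaining n−k steps): m(n) = F(n) + Σ_{k<=n} f(k)·m(n−k), where F(n) = P(τ <= n) and m(0) = 0
m(1) = F(1) = 3/5
m(2) = F(2) + f(1)·m(1) = 4/5 + 3/5·3/5 = 29/25
m(3) = F(3) + f(1)·m(2) + f(2)·m(1) = 1 + 3/5·29/25 + 1/5·3/5 = 227/125
m(4) = F(4) + f(1)·m(3) + f(2)·m(2) + f(3)·m(1) = 1 + 3/5·227/125 + 1/5·29/25 + 1/5·3/5 = 1526/625
m(5) = F(5) + f(1)·m(4) + f(2)·m(3) + f(3)·m(2) = 1 + 3/5·1526/625 + 1/5·227/125 + 1/5·29/25 = 9563/3125
m(6) = F(6) + f(1)·m(5) + f(2)·m(4) + f(3)·m(3) = 1 + 3/5·9563/3125 + 1/5·1526/625 + 1/5·227/125 = 57619/15625
E[N_6] = m(6) = 57619/15625


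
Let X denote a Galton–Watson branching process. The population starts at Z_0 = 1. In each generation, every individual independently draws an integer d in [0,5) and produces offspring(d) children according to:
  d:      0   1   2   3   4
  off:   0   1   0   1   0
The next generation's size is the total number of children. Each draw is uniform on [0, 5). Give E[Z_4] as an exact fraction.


16/625

Outcome values over d=0..4: [0, 1, 0, 1, 0]
Σy = 2, Σy² = 2, M = 5
μ = 2/5 = 2/5,  σ² = 2/5 − (2/5)² = 6/25
E[Z_0] = 1
E[Z_1] = 2/5·E[Z_0] = 2/5
E[Z_2] = 2/5·E[Z_1] = 4/25
E[Z_3] = 2/5·E[Z_2] = 8/125
E[Z_4] = 2/5·E[Z_3] = 16/625


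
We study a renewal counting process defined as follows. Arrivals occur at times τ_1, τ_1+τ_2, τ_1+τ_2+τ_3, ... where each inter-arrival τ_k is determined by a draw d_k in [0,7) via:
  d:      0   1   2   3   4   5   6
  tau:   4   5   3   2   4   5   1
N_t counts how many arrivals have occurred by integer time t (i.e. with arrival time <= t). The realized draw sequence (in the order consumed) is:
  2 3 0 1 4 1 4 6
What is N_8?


2

draw d_1=2: τ_1=3, arrival time A_1=3
draw d_2=3: τ_2=2, arrival time A_2=5
draw d_3=0: τ_3=4, arrival time A_3=9
draw d_4=1: τ_4=5, arrival time A_4=14
draw d_5=4: τ_5=4, arrival time A_5=18
draw d_6=1: τ_6=5, arrival time A_6=23
draw d_7=4: τ_7=4, arrival time A_7=27
draw d_8=6: τ_8=1, arrival time A_8=28
N_t over t=0..8: 0:0 1:0 2:0 3:1 4:1 5:2 6:2 7:2 8:2


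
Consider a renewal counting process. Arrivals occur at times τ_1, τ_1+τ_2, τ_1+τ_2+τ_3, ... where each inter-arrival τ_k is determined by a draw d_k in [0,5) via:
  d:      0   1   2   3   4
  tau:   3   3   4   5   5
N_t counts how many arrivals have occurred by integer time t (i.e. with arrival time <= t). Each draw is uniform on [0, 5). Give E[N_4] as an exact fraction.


3/5

Inter-arrival values over d=0..4: [3, 3, 4, 5, 5]
Each d has probability 1/5, so the pmf of τ is: f(3) = 2/5, f(4) = 1/5, f(5) = 2/5
Renewal equation for m(n) = E[N_n]: condition on τ_1 = k (if k <= n, one arrival plus a fresh copy on the remaining n−k steps): m(n) = F(n) + Σ_{k<=n} f(k)·m(n−k), where F(n) = P(τ <= n) and m(0) = 0
m(1) = F(1) = 0
m(2) = F(2) = 0
m(3) = F(3) = 2/5
m(4) = F(4) = 3/5
E[N_4] = m(4) = 3/5


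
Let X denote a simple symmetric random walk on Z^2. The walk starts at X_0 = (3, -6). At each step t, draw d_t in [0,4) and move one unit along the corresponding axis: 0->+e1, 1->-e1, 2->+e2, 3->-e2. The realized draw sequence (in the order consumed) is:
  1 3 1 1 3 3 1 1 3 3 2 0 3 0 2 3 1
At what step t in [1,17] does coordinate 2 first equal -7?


t=0: X=(3, -6), d=1 → -e1, X_1=(2, -6)
t=1: X=(2, -6), d=3 → -e2, X_2=(2, -7)
t=2: X=(2, -7), d=1 → -e1, X_3=(1, -7)
t=3: X=(1, -7), d=1 → -e1, X_4=(0, -7)
t=4: X=(0, -7), d=3 → -e2, X_5=(0, -8)
t=5: X=(0, -8), d=3 → -e2, X_6=(0, -9)
t=6: X=(0, -9), d=1 → -e1, X_7=(-1, -9)
t=7: X=(-1, -9), d=1 → -e1, X_8=(-2, -9)
t=8: X=(-2, -9), d=3 → -e2, X_9=(-2, -10)
t=9: X=(-2, -10), d=3 → -e2, X_10=(-2, -11)
t=10: X=(-2, -11), d=2 → +e2, X_11=(-2, -10)
t=11: X=(-2, -10), d=0 → +e1, X_12=(-1, -10)
t=12: X=(-1, -10), d=3 → -e2, X_13=(-1, -11)
t=13: X=(-1, -11), d=0 → +e1, X_14=(0, -11)
t=14: X=(0, -11), d=2 → +e2, X_15=(0, -10)
t=15: X=(0, -10), d=3 → -e2, X_16=(0, -11)
t=16: X=(0, -11), d=1 → -e1, X_17=(-1, -11)

2


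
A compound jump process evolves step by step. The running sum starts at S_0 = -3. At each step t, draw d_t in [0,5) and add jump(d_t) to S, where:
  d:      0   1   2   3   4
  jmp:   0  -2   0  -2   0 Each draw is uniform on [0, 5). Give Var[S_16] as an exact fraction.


384/25

Outcome values over d=0..4: [0, -2, 0, -2, 0]
Σy = -4, Σy² = 8, M = 5
μ = -4/5 = -4/5,  σ² = 8/5 − (-4/5)² = 24/25
Independent increments: Var[S_16] = 16·σ² = 16·(24/25) = 384/25


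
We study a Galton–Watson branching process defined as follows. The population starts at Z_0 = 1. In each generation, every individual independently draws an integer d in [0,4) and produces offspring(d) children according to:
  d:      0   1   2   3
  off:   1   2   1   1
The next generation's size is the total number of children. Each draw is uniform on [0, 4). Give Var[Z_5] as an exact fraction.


3939375/1048576

Outcome values over d=0..3: [1, 2, 1, 1]
Σy = 5, Σy² = 7, M = 4
μ = 5/4 = 5/4,  σ² = 7/4 − (5/4)² = 3/16
V_0 = 0, E_0 = 1
V_1 = 3/16·E_0 + (5/4)²·V_0 = 3/16;  E_1 = 5/4
V_2 = 3/16·E_1 + (5/4)²·V_1 = 135/256;  E_2 = 25/16
V_3 = 3/16·E_2 + (5/4)²·V_2 = 4575/4096;  E_3 = 125/64
V_4 = 3/16·E_3 + (5/4)²·V_3 = 138375/65536;  E_4 = 625/256
V_5 = 3/16·E_4 + (5/4)²·V_4 = 3939375/1048576;  E_5 = 3125/1024


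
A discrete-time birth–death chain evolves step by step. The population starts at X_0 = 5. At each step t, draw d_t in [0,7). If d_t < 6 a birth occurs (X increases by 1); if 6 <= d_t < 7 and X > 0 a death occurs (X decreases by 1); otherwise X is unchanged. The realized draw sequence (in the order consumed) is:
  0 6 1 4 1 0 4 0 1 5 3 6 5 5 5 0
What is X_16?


t=0: X=5, d=0 → birth, X_1=6
t=1: X=6, d=6 → death, X_2=5
t=2: X=5, d=1 → birth, X_3=6
t=3: X=6, d=4 → birth, X_4=7
t=4: X=7, d=1 → birth, X_5=8
t=5: X=8, d=0 → birth, X_6=9
t=6: X=9, d=4 → birth, X_7=10
t=7: X=10, d=0 → birth, X_8=11
t=8: X=11, d=1 → birth, X_9=12
t=9: X=12, d=5 → birth, X_10=13
t=10: X=13, d=3 → birth, X_11=14
t=11: X=14, d=6 → death, X_12=13
t=12: X=13, d=5 → birth, X_13=14
t=13: X=14, d=5 → birth, X_14=15
t=14: X=15, d=5 → birth, X_15=16
t=15: X=16, d=0 → birth, X_16=17

17


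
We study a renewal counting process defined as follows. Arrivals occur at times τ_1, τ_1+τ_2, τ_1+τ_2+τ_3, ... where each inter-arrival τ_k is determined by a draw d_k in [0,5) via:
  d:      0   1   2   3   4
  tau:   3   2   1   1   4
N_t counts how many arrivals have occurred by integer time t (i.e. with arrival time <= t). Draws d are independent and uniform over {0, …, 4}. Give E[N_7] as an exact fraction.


Inter-arrival values over d=0..4: [3, 2, 1, 1, 4]
Each d has probability 1/5, so the pmf of τ is: f(1) = 2/5, f(2) = 1/5, f(3) = 1/5, f(4) = 1/5
Renewal equation for m(n) = E[N_n]: condition on τ_1 = k (if k <= n, one arrival plus a fresh copy on the remaining n−k steps): m(n) = F(n) + Σ_{k<=n} f(k)·m(n−k), where F(n) = P(τ <= n) and m(0) = 0
m(1) = F(1) = 2/5
m(2) = F(2) + f(1)·m(1) = 3/5 + 2/5·2/5 = 19/25
m(3) = F(3) + f(1)·m(2) + f(2)·m(1) = 4/5 + 2/5·19/25 + 1/5·2/5 = 148/125
m(4) = F(4) + f(1)·m(3) + f(2)·m(2) + f(3)·m(1) = 1 + 2/5·148/125 + 1/5·19/25 + 1/5·2/5 = 1066/625
m(5) = F(5) + f(1)·m(4) + f(2)·m(3) + f(3)·m(2) + f(4)·m(1) = 1 + 2/5·1066/625 + 1/5·148/125 + 1/5·19/25 + 1/5·2/5 = 6722/3125
m(6) = F(6) + f(1)·m(5) + f(2)·m(4) + f(3)·m(3) + f(4)·m(2) = 1 + 2/5·6722/3125 + 1/5·1066/625 + 1/5·148/125 + 1/5·19/25 = 40474/15625
m(7) = F(7) + f(1)·m(6) + f(2)·m(5) + f(3)·m(4) + f(4)·m(3) = 1 + 2/5·40474/15625 + 1/5·6722/3125 + 1/5·1066/625 + 1/5·148/125 = 237833/78125
E[N_7] = m(7) = 237833/78125

237833/78125


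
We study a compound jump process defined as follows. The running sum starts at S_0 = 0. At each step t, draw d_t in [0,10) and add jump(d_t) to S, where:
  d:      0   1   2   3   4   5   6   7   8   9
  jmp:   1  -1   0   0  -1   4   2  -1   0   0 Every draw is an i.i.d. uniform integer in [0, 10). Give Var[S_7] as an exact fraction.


Outcome values over d=0..9: [1, -1, 0, 0, -1, 4, 2, -1, 0, 0]
Σy = 4, Σy² = 24, M = 10
μ = 4/10 = 2/5,  σ² = 24/10 − (2/5)² = 56/25
Independent increments: Var[S_7] = 7·σ² = 7·(56/25) = 392/25

392/25


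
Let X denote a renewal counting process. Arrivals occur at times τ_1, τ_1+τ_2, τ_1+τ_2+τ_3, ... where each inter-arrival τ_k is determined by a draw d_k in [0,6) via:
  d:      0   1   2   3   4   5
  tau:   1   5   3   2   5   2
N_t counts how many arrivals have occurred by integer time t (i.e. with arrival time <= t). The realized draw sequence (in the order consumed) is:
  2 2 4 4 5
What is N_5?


draw d_1=2: τ_1=3, arrival time A_1=3
draw d_2=2: τ_2=3, arrival time A_2=6
draw d_3=4: τ_3=5, arrival time A_3=11
draw d_4=4: τ_4=5, arrival time A_4=16
draw d_5=5: τ_5=2, arrival time A_5=18
N_t over t=0..5: 0:0 1:0 2:0 3:1 4:1 5:1

1


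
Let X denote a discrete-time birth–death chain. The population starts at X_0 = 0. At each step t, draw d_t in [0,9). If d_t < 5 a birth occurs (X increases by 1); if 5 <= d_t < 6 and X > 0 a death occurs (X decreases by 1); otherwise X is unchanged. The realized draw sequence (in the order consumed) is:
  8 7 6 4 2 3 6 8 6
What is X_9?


t=0: X=0, d=8 → hold, X_1=0
t=1: X=0, d=7 → hold, X_2=0
t=2: X=0, d=6 → hold, X_3=0
t=3: X=0, d=4 → birth, X_4=1
t=4: X=1, d=2 → birth, X_5=2
t=5: X=2, d=3 → birth, X_6=3
t=6: X=3, d=6 → hold, X_7=3
t=7: X=3, d=8 → hold, X_8=3
t=8: X=3, d=6 → hold, X_9=3

3


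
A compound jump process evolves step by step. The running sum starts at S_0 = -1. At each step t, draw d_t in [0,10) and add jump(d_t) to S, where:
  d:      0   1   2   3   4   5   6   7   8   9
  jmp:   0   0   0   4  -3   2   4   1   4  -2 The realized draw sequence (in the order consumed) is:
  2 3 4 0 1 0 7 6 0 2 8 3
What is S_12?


t=0: S=-1, d=2, jump=0, S_1=-1
t=1: S=-1, d=3, jump=4, S_2=3
t=2: S=3, d=4, jump=-3, S_3=0
t=3: S=0, d=0, jump=0, S_4=0
t=4: S=0, d=1, jump=0, S_5=0
t=5: S=0, d=0, jump=0, S_6=0
t=6: S=0, d=7, jump=1, S_7=1
t=7: S=1, d=6, jump=4, S_8=5
t=8: S=5, d=0, jump=0, S_9=5
t=9: S=5, d=2, jump=0, S_10=5
t=10: S=5, d=8, jump=4, S_11=9
t=11: S=9, d=3, jump=4, S_12=13

13


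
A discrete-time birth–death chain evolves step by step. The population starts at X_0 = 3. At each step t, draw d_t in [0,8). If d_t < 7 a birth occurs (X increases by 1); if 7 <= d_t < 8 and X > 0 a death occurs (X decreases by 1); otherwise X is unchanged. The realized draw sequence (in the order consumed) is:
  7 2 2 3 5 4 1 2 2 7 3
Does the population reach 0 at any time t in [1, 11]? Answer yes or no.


no

t=0: X=3, d=7 → death, X_1=2
t=1: X=2, d=2 → birth, X_2=3
t=2: X=3, d=2 → birth, X_3=4
t=3: X=4, d=3 → birth, X_4=5
t=4: X=5, d=5 → birth, X_5=6
t=5: X=6, d=4 → birth, X_6=7
t=6: X=7, d=1 → birth, X_7=8
t=7: X=8, d=2 → birth, X_8=9
t=8: X=9, d=2 → birth, X_9=10
t=9: X=10, d=7 → death, X_10=9
t=10: X=9, d=3 → birth, X_11=10


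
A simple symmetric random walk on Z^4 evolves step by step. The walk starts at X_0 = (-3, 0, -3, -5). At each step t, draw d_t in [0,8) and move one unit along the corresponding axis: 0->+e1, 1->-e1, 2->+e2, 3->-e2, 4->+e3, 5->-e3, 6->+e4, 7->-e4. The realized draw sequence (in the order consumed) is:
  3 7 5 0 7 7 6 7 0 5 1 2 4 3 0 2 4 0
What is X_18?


t=0: X=(-3, 0, -3, -5), d=3 → -e2, X_1=(-3, -1, -3, -5)
t=1: X=(-3, -1, -3, -5), d=7 → -e4, X_2=(-3, -1, -3, -6)
t=2: X=(-3, -1, -3, -6), d=5 → -e3, X_3=(-3, -1, -4, -6)
t=3: X=(-3, -1, -4, -6), d=0 → +e1, X_4=(-2, -1, -4, -6)
t=4: X=(-2, -1, -4, -6), d=7 → -e4, X_5=(-2, -1, -4, -7)
t=5: X=(-2, -1, -4, -7), d=7 → -e4, X_6=(-2, -1, -4, -8)
t=6: X=(-2, -1, -4, -8), d=6 → +e4, X_7=(-2, -1, -4, -7)
t=7: X=(-2, -1, -4, -7), d=7 → -e4, X_8=(-2, -1, -4, -8)
t=8: X=(-2, -1, -4, -8), d=0 → +e1, X_9=(-1, -1, -4, -8)
t=9: X=(-1, -1, -4, -8), d=5 → -e3, X_10=(-1, -1, -5, -8)
t=10: X=(-1, -1, -5, -8), d=1 → -e1, X_11=(-2, -1, -5, -8)
t=11: X=(-2, -1, -5, -8), d=2 → +e2, X_12=(-2, 0, -5, -8)
t=12: X=(-2, 0, -5, -8), d=4 → +e3, X_13=(-2, 0, -4, -8)
t=13: X=(-2, 0, -4, -8), d=3 → -e2, X_14=(-2, -1, -4, -8)
t=14: X=(-2, -1, -4, -8), d=0 → +e1, X_15=(-1, -1, -4, -8)
t=15: X=(-1, -1, -4, -8), d=2 → +e2, X_16=(-1, 0, -4, -8)
t=16: X=(-1, 0, -4, -8), d=4 → +e3, X_17=(-1, 0, -3, -8)
t=17: X=(-1, 0, -3, -8), d=0 → +e1, X_18=(0, 0, -3, -8)

(0, 0, -3, -8)


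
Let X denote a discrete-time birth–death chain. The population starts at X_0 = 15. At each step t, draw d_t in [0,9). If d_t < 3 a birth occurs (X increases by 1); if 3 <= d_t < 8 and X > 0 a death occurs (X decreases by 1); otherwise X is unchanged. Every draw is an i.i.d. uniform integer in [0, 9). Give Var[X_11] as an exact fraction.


X can drop by at most 1 per step and X_0 = 15 > T = 11, so X_t >= 15 − t >= 4 > 0 for every t <= 11: the floor at 0 (the 'and X > 0' condition) never binds. Hence X_11 = X_0 + Σ_{t<11} Y_t with i.i.d. increments Y_t = y(d_t) ∈ {+1, −1, 0}.
Outcome values over d=0..8: [1, 1, 1, -1, -1, -1, -1, -1, 0]
Σy = -2, Σy² = 8, M = 9
μ = -2/9 = -2/9,  σ² = 8/9 − (-2/9)² = 68/81
Independent increments: Var[X_11] = 11·σ² = 11·(68/81) = 748/81

748/81


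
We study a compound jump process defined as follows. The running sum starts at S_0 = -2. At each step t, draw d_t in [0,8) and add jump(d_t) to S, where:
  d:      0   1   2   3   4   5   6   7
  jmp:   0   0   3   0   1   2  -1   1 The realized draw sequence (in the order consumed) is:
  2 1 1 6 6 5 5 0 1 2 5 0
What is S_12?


8

t=0: S=-2, d=2, jump=3, S_1=1
t=1: S=1, d=1, jump=0, S_2=1
t=2: S=1, d=1, jump=0, S_3=1
t=3: S=1, d=6, jump=-1, S_4=0
t=4: S=0, d=6, jump=-1, S_5=-1
t=5: S=-1, d=5, jump=2, S_6=1
t=6: S=1, d=5, jump=2, S_7=3
t=7: S=3, d=0, jump=0, S_8=3
t=8: S=3, d=1, jump=0, S_9=3
t=9: S=3, d=2, jump=3, S_10=6
t=10: S=6, d=5, jump=2, S_11=8
t=11: S=8, d=0, jump=0, S_12=8


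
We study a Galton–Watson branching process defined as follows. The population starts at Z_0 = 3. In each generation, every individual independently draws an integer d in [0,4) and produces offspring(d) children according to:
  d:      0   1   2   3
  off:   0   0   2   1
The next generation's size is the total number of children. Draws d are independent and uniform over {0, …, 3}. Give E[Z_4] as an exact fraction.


Outcome values over d=0..3: [0, 0, 2, 1]
Σy = 3, Σy² = 5, M = 4
μ = 3/4 = 3/4,  σ² = 5/4 − (3/4)² = 11/16
E[Z_0] = 3
E[Z_1] = 3/4·E[Z_0] = 9/4
E[Z_2] = 3/4·E[Z_1] = 27/16
E[Z_3] = 3/4·E[Z_2] = 81/64
E[Z_4] = 3/4·E[Z_3] = 243/256

243/256


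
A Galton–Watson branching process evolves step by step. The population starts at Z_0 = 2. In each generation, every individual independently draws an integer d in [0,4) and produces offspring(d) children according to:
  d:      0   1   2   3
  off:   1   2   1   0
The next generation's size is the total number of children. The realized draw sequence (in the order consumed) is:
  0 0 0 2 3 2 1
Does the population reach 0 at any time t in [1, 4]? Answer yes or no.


no

gen 0: Z_0=2, draws=[0, 0], offspring=[1, 1], Z_1=2
gen 1: Z_1=2, draws=[0, 2], offspring=[1, 1], Z_2=2
gen 2: Z_2=2, draws=[3, 2], offspring=[0, 1], Z_3=1
gen 3: Z_3=1, draws=[1], offspring=[2], Z_4=2


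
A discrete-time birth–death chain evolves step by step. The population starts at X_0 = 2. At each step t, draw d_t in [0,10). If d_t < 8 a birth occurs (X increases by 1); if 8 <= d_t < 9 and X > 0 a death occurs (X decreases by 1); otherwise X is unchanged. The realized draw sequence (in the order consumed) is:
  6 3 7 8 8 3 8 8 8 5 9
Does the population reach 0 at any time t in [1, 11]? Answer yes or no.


no

t=0: X=2, d=6 → birth, X_1=3
t=1: X=3, d=3 → birth, X_2=4
t=2: X=4, d=7 → birth, X_3=5
t=3: X=5, d=8 → death, X_4=4
t=4: X=4, d=8 → death, X_5=3
t=5: X=3, d=3 → birth, X_6=4
t=6: X=4, d=8 → death, X_7=3
t=7: X=3, d=8 → death, X_8=2
t=8: X=2, d=8 → death, X_9=1
t=9: X=1, d=5 → birth, X_10=2
t=10: X=2, d=9 → hold, X_11=2


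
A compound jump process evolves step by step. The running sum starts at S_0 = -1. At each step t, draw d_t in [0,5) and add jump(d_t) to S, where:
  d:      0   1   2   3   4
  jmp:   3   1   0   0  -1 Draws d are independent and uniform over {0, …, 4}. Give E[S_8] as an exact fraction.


Outcome values over d=0..4: [3, 1, 0, 0, -1]
Σy = 3, Σy² = 11, M = 5
μ = 3/5 = 3/5,  σ² = 11/5 − (3/5)² = 46/25
E[S_8] = -1 + 8·(3/5) = 19/5

19/5


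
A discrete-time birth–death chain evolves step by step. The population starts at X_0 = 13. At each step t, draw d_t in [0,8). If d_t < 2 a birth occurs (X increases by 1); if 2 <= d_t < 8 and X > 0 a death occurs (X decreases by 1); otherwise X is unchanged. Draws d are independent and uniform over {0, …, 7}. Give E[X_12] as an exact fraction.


X can drop by at most 1 per step and X_0 = 13 > T = 12, so X_t >= 13 − t >= 1 > 0 for every t <= 12: the floor at 0 (the 'and X > 0' condition) never binds. Hence X_12 = X_0 + Σ_{t<12} Y_t with i.i.d. increments Y_t = y(d_t) ∈ {+1, −1, 0}.
Outcome values over d=0..7: [1, 1, -1, -1, -1, -1, -1, -1]
Σy = -4, Σy² = 8, M = 8
μ = -4/8 = -1/2,  σ² = 8/8 − (-1/2)² = 3/4
E[X_12] = 13 + 12·(-1/2) = 7

7


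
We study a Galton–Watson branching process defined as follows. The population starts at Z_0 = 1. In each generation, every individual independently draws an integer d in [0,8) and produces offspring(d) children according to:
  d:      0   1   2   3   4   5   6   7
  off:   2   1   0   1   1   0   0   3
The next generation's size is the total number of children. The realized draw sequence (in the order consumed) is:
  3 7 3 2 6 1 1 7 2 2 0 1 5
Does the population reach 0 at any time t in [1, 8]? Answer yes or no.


gen 0: Z_0=1, draws=[3], offspring=[1], Z_1=1
gen 1: Z_1=1, draws=[7], offspring=[3], Z_2=3
gen 2: Z_2=3, draws=[3, 2, 6], offspring=[1, 0, 0], Z_3=1
gen 3: Z_3=1, draws=[1], offspring=[1], Z_4=1
gen 4: Z_4=1, draws=[1], offspring=[1], Z_5=1
gen 5: Z_5=1, draws=[7], offspring=[3], Z_6=3
gen 6: Z_6=3, draws=[2, 2, 0], offspring=[0, 0, 2], Z_7=2
gen 7: Z_7=2, draws=[1, 5], offspring=[1, 0], Z_8=1

no


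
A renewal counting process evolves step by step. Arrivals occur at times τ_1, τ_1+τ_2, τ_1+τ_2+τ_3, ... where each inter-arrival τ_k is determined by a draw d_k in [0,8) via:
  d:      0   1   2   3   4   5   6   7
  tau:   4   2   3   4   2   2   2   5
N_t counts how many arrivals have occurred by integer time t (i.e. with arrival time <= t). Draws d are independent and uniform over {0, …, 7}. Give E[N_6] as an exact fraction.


113/64

Inter-arrival values over d=0..7: [4, 2, 3, 4, 2, 2, 2, 5]
Each d has probability 1/8, so the pmf of τ is: f(2) = 1/2, f(3) = 1/8, f(4) = 1/4, f(5) = 1/8
Renewal equation for m(n) = E[N_n]: condition on τ_1 = k (if k <= n, one arrival plus a fresh copy on the remaining n−k steps): m(n) = F(n) + Σ_{k<=n} f(k)·m(n−k), where F(n) = P(τ <= n) and m(0) = 0
m(1) = F(1) = 0
m(2) = F(2) = 1/2
m(3) = F(3) = 5/8
m(4) = F(4) + f(2)·m(2) = 7/8 + 1/2·1/2 = 9/8
m(5) = F(5) + f(2)·m(3) + f(3)·m(2) = 1 + 1/2·5/8 + 1/8·1/2 = 11/8
m(6) = F(6) + f(2)·m(4) + f(3)·m(3) + f(4)·m(2) = 1 + 1/2·9/8 + 1/8·5/8 + 1/4·1/2 = 113/64
E[N_6] = m(6) = 113/64


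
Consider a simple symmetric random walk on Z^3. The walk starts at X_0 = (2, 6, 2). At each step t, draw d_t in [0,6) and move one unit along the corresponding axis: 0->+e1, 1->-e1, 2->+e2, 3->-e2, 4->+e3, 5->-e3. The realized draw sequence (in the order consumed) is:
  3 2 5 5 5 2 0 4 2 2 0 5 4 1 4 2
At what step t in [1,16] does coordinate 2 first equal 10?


t=0: X=(2, 6, 2), d=3 → -e2, X_1=(2, 5, 2)
t=1: X=(2, 5, 2), d=2 → +e2, X_2=(2, 6, 2)
t=2: X=(2, 6, 2), d=5 → -e3, X_3=(2, 6, 1)
t=3: X=(2, 6, 1), d=5 → -e3, X_4=(2, 6, 0)
t=4: X=(2, 6, 0), d=5 → -e3, X_5=(2, 6, -1)
t=5: X=(2, 6, -1), d=2 → +e2, X_6=(2, 7, -1)
t=6: X=(2, 7, -1), d=0 → +e1, X_7=(3, 7, -1)
t=7: X=(3, 7, -1), d=4 → +e3, X_8=(3, 7, 0)
t=8: X=(3, 7, 0), d=2 → +e2, X_9=(3, 8, 0)
t=9: X=(3, 8, 0), d=2 → +e2, X_10=(3, 9, 0)
t=10: X=(3, 9, 0), d=0 → +e1, X_11=(4, 9, 0)
t=11: X=(4, 9, 0), d=5 → -e3, X_12=(4, 9, -1)
t=12: X=(4, 9, -1), d=4 → +e3, X_13=(4, 9, 0)
t=13: X=(4, 9, 0), d=1 → -e1, X_14=(3, 9, 0)
t=14: X=(3, 9, 0), d=4 → +e3, X_15=(3, 9, 1)
t=15: X=(3, 9, 1), d=2 → +e2, X_16=(3, 10, 1)

16


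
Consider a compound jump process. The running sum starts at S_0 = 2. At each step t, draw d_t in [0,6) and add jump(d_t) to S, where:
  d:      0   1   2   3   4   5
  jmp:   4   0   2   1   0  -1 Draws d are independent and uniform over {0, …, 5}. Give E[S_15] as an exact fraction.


Outcome values over d=0..5: [4, 0, 2, 1, 0, -1]
Σy = 6, Σy² = 22, M = 6
μ = 6/6 = 1,  σ² = 22/6 − (1)² = 8/3
E[S_15] = 2 + 15·(1) = 17

17


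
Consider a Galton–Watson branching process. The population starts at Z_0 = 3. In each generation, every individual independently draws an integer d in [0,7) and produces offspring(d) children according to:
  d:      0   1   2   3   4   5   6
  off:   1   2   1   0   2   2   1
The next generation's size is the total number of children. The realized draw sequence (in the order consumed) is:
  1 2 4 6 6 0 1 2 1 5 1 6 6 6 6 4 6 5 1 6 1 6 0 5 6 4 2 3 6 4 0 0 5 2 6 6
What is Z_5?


gen 0: Z_0=3, draws=[1, 2, 4], offspring=[2, 1, 2], Z_1=5
gen 1: Z_1=5, draws=[6, 6, 0, 1, 2], offspring=[1, 1, 1, 2, 1], Z_2=6
gen 2: Z_2=6, draws=[1, 5, 1, 6, 6, 6], offspring=[2, 2, 2, 1, 1, 1], Z_3=9
gen 3: Z_3=9, draws=[6, 4, 6, 5, 1, 6, 1, 6, 0], offspring=[1, 2, 1, 2, 2, 1, 2, 1, 1], Z_4=13
gen 4: Z_4=13, draws=[5, 6, 4, 2, 3, 6, 4, 0, 0, 5, 2, 6, 6], offspring=[2, 1, 2, 1, 0, 1, 2, 1, 1, 2, 1, 1, 1], Z_5=16

16
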